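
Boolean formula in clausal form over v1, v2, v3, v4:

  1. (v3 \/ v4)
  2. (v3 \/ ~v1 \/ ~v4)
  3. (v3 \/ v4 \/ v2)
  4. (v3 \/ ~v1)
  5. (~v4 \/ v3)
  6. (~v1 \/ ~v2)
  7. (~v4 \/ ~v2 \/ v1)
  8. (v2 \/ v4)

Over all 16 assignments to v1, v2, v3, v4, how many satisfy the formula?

3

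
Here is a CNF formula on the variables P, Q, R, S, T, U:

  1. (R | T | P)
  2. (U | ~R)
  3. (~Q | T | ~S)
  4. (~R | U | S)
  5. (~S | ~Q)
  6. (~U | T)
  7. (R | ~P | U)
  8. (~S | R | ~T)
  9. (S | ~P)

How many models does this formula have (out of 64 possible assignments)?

8

Case analysis on R and S:
  R=1, S=1: remaining (P,Q,T,U) ∈ {(0,0,1,1); (1,0,1,1)} — 2.
  R=1, S=0: remaining (P,Q,T,U) ∈ {(0,0,1,1); (0,1,1,1)} — 2.
  R=0, S=1: a clause becomes empty — 0.
  R=0, S=0: remaining (P,Q,T,U) ∈ {(0,0,1,0); (0,0,1,1); (0,1,1,0); (0,1,1,1)} — 4.
Total: 2 + 2 + 0 + 4 = 8.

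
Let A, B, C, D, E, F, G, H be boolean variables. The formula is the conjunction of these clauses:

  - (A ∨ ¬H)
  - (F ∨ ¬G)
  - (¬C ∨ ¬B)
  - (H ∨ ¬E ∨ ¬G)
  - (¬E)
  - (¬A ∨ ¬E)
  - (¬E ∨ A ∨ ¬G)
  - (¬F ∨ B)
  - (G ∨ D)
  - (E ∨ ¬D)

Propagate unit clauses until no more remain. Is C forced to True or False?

False

(¬E) is a unit clause: E = False.
In (¬D ∨ E), E is now false; ¬D must hold, so D = False.
From (G ∨ D) and D = False: G = True.
In (¬G ∨ F), ¬G is now false; F must hold, so F = True.
(B ∨ ¬F): since F = True, the clause reduces to (B). B = True.
(¬B ∨ ¬C) with B = True leaves only ¬C, so C = False.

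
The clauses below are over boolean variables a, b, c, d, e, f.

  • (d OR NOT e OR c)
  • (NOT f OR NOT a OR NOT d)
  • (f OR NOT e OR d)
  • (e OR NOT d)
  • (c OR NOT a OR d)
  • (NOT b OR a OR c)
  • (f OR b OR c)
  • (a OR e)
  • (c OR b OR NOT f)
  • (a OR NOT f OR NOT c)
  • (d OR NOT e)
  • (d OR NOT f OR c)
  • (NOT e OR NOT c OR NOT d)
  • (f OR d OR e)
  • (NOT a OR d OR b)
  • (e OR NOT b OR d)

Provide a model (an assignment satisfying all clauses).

a=True, b=True, c=False, d=True, e=True, f=False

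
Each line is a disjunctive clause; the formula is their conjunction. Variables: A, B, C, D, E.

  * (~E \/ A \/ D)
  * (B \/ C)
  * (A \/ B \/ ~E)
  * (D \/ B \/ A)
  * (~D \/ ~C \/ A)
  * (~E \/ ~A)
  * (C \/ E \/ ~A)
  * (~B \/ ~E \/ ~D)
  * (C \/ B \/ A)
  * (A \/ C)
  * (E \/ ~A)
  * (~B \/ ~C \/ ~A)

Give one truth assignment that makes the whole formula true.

A=0, B=1, C=1, D=0, E=0

Set A = False and propagate.
  then C is forced to True.
  then D is forced to False.
  then E is forced to False.
  then B is forced to True.
Every clause has at least one true literal under this assignment.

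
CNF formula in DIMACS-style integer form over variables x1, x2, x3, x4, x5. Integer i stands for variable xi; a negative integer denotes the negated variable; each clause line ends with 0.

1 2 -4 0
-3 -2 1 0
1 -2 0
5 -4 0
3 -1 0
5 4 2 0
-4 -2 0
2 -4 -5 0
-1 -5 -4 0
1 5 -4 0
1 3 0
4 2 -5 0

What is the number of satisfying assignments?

The models are:
  x1=1 x2=1 x3=1 x4=0 x5=0
  x1=1 x2=1 x3=1 x4=0 x5=1
Count: 2.

2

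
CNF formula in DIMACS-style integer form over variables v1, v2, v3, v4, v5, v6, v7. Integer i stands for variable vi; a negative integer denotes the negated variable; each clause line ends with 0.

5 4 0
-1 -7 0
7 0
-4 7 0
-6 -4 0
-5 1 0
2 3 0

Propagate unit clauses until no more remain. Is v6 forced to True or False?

Unit clause (v7) sets v7 = True.
(~v7 | ~v1) with v7 = True leaves only ~v1, so v1 = False.
In (v1 | ~v5), v1 is now false; ~v5 must hold, so v5 = False.
(v5 | v4) with v5 = False leaves only v4, so v4 = True.
In (~v6 | ~v4), ~v4 is now false; ~v6 must hold, so v6 = False.

False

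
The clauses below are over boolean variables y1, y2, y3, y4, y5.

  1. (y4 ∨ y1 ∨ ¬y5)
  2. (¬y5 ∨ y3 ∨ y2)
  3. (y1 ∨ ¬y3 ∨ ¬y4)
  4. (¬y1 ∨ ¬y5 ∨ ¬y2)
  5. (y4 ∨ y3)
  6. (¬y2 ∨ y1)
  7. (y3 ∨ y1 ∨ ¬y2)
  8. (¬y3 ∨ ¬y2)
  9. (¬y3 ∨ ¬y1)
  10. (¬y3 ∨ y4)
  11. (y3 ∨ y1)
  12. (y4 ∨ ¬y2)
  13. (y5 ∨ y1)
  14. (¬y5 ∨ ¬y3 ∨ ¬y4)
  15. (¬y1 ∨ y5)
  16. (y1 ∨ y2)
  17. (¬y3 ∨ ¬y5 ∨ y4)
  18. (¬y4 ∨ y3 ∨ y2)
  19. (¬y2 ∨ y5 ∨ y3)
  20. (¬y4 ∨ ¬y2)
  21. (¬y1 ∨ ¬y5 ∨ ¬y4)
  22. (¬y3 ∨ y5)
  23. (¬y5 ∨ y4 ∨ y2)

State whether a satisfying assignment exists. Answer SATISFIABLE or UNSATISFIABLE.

UNSATISFIABLE

y3 = True:
  propagation gives y2=False, y1=False; an empty clause results — contradiction.
y3 = False:
  propagation gives y4=True, y1=True, y5=True; an empty clause results — contradiction.
Every branch closes, so no satisfying assignment exists.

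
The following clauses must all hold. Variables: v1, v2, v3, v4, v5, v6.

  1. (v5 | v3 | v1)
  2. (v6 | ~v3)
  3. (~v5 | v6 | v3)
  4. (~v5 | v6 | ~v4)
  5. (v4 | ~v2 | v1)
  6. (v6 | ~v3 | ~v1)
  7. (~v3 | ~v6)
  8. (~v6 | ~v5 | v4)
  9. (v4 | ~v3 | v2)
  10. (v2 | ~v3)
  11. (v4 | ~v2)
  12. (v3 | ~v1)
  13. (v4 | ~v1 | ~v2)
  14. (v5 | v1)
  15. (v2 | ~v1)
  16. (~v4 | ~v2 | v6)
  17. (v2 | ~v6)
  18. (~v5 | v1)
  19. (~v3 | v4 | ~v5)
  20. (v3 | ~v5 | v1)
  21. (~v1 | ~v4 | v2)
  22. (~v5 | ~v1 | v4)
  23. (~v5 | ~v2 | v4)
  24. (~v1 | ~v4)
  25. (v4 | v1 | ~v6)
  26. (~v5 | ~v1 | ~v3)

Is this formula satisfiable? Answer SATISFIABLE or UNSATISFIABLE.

UNSATISFIABLE

v1 = True:
  propagation gives v3=True, v6=True; an empty clause results — contradiction.
v1 = False:
  propagation gives v5=True; an empty clause results — contradiction.
Every branch closes, so no satisfying assignment exists.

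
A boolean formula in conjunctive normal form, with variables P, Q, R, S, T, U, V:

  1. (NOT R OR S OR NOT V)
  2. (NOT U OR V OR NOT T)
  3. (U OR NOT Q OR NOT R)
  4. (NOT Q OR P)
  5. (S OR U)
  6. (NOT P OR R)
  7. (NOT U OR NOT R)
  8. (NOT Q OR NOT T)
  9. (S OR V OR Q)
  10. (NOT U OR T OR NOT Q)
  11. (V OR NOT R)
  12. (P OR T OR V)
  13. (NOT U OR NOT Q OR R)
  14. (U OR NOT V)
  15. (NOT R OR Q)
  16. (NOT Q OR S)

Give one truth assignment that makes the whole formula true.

Branch on P: take P = False.
  then Q is forced to False.
  then R is forced to False.
Set S = False and propagate.
  then U is forced to True.
  then V is forced to True.
T is now unconstrained; take T = True.
Every clause has at least one true literal under this assignment.

P=F, Q=F, R=F, S=F, T=T, U=T, V=T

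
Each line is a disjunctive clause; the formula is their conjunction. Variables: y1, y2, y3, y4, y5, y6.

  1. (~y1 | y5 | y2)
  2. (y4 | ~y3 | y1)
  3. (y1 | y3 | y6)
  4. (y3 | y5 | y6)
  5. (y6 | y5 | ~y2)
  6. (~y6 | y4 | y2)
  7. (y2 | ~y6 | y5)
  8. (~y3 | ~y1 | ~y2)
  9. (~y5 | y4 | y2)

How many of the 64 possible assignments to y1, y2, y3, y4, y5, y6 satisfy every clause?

21

Split on y2, then y5.
  y2=T, y5=T: 8 of the 16 assignments to (y1,y3,y4,y6) work.
  y2=T, y5=F: 5 of the 16 assignments to (y1,y3,y4,y6) work.
  y2=F, y5=T: 7 of the 16 assignments to (y1,y3,y4,y6) work.
  y2=F, y5=F: remaining (y1,y3,y4,y6) ∈ {(F,T,T,F)} — 1.
Total: 8 + 5 + 7 + 1 = 21.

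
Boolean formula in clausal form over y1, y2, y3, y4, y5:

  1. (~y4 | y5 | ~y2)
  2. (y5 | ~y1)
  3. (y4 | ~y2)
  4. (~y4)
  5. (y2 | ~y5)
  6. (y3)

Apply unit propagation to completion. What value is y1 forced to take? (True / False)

False

Unit clause (~y4) sets y4 = False.
From (~y2 | y4) and y4 = False: y2 = False.
In (y2 | ~y5), y2 is now false; ~y5 must hold, so y5 = False.
From (y5 | ~y1) and y5 = False: y1 = False.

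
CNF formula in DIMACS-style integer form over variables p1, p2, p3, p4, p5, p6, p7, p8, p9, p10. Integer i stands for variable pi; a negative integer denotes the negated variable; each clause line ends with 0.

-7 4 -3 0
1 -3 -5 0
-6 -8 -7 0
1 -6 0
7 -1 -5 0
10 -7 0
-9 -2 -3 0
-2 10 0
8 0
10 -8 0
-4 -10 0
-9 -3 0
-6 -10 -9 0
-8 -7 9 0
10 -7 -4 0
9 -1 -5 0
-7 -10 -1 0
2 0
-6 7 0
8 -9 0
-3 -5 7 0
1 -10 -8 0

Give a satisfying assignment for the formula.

p1=True, p2=True, p3=True, p4=False, p5=False, p6=False, p7=False, p8=True, p9=False, p10=True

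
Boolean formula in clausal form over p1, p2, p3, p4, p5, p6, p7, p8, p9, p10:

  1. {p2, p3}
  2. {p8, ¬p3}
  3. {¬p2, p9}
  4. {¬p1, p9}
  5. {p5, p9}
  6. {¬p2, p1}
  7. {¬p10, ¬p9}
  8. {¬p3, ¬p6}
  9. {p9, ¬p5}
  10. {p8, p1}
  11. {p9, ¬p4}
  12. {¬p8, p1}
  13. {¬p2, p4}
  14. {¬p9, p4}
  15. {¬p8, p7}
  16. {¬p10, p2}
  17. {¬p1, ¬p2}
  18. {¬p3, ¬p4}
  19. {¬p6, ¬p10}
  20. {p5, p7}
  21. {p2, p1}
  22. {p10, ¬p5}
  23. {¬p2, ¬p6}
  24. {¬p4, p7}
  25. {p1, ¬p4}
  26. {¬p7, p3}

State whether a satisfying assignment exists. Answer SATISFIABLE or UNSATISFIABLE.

UNSATISFIABLE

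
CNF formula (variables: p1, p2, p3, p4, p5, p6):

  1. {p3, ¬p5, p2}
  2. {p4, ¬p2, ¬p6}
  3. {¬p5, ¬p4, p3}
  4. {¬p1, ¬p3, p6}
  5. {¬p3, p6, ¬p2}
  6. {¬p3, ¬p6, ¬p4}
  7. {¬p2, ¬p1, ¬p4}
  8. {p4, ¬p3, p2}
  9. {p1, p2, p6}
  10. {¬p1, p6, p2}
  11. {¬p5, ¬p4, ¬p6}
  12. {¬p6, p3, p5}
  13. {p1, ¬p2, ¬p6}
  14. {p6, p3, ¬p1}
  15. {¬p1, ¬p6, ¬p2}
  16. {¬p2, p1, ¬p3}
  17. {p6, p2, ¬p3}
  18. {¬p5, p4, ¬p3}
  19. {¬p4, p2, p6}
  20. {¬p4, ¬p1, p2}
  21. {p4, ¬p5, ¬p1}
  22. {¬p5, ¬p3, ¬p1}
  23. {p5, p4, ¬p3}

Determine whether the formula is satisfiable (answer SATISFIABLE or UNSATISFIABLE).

SATISFIABLE

Try p1 = False.
Try p2 = True.
  then p6 is forced to False.
  then p3 is forced to False.
Try p4 = False.
p5 is now unconstrained; take p5 = False.
So p1=F, p2=T, p3=F, p4=F, p5=F, p6=F is a satisfying assignment.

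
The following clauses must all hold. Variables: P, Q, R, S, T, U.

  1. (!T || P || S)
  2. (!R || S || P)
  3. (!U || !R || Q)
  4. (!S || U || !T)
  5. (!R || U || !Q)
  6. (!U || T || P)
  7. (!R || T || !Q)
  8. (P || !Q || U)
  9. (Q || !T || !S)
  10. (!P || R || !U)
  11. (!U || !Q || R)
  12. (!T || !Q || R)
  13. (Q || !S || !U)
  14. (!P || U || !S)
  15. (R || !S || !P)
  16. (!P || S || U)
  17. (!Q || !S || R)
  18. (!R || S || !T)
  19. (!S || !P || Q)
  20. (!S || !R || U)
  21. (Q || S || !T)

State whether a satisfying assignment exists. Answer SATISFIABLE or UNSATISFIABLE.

SATISFIABLE

Try P = False.
Try Q = False.
For the remaining variables, R = False, S = True, T = False, U = False works.
So P=False, Q=False, R=False, S=True, T=False, U=False is a satisfying assignment.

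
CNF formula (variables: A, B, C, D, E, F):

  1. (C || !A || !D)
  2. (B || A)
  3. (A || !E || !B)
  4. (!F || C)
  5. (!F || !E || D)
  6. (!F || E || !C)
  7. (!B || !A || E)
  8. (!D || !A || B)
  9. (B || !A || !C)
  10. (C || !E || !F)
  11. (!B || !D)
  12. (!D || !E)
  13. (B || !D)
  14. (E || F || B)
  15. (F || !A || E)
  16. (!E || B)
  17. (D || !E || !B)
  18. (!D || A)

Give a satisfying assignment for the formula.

A=F, B=T, C=T, D=F, E=F, F=F

Check each clause:
  1. (!A || C || !D) — C is true.
  2. (B || A) — B is true.
  3. (!E || !B || A) — !E is true.
  4. (C || !F) — !F is true.
  5. (!F || D || !E) — !F is true.
  6. (!C || E || !F) — !F is true.
  7. (!B || E || !A) — !A is true.
  8. (!D || !A || B) — B is true.
  9. (B || !A || !C) — B is true.
  10. (!F || C || !E) — C is true.
  11. (!D || !B) — !D is true.
  12. (!E || !D) — !E is true.
  13. (B || !D) — B is true.
  14. (F || B || E) — B is true.
  15. (F || !A || E) — !A is true.
  16. (B || !E) — B is true.
  17. (!B || D || !E) — !E is true.
  18. (!D || A) — !D is true.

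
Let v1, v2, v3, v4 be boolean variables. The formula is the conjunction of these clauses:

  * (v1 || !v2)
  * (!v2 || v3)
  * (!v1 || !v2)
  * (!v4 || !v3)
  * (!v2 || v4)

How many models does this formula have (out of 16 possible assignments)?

6

Satisfying assignments:
  v1=F v2=F v3=F v4=F
  v1=F v2=F v3=F v4=T
  v1=F v2=F v3=T v4=F
  v1=T v2=F v3=F v4=F
  v1=T v2=F v3=F v4=T
  v1=T v2=F v3=T v4=F
That's 6 in total.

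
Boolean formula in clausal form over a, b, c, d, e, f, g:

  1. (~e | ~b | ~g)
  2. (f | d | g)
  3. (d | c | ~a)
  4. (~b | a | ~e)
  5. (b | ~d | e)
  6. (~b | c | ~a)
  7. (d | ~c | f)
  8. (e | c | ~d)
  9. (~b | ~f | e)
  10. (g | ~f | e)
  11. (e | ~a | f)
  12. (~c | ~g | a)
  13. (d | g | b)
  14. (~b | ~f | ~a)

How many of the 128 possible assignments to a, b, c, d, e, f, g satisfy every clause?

23

Split on b, then e.
  b=T, e=T: remaining (a,c,d,f,g) ∈ {(T,T,T,F,F)} — 1.
  b=T, e=F: remaining (a,c,d,f,g) ∈ {(F,F,F,F,T); (F,T,T,F,F)} — 2.
  b=F, e=T: 17 of the 32 assignments to (a,c,d,f,g) work.
  b=F, e=F: remaining (a,c,d,f,g) ∈ {(F,F,F,F,T); (F,F,F,T,T); (T,T,F,T,T)} — 3.
Total: 1 + 2 + 17 + 3 = 23.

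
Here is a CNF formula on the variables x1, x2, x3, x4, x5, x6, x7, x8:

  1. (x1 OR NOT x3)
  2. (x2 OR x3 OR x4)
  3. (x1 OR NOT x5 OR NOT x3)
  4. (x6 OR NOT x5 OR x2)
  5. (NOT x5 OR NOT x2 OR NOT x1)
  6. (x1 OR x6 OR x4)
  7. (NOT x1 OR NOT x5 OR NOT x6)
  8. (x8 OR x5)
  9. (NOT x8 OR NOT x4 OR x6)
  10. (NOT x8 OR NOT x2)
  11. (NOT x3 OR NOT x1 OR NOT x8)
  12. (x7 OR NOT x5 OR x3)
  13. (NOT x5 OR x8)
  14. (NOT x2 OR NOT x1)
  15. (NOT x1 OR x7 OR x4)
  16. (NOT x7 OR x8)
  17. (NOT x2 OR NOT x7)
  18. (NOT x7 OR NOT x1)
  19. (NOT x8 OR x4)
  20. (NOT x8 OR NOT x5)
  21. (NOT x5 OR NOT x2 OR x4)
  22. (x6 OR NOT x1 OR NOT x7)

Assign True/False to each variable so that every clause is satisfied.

x1 = 0, x2 = 0, x3 = 0, x4 = 1, x5 = 0, x6 = 1, x7 = 1, x8 = 1

Branch on x1: take x1 = False.
  then x3 is forced to False.
Branch on x2: take x2 = False.
  then x4 is forced to True.
Branch on x5: take x5 = False.
  then x8 is forced to True.
  then x6 is forced to True.
x7 is now unconstrained; take x7 = True.
Every clause has at least one true literal under this assignment.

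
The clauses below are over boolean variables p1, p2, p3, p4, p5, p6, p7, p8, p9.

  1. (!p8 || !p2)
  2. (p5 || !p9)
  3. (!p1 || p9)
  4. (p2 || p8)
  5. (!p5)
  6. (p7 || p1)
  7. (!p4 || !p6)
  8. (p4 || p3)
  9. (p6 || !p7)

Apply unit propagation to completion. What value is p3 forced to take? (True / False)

(!p5) is a unit clause: p5 = False.
In (p5 || !p9), p5 is now false; !p9 must hold, so p9 = False.
In (!p1 || p9), p9 is now false; !p1 must hold, so p1 = False.
In (p7 || p1), p1 is now false; p7 must hold, so p7 = True.
In (!p7 || p6), !p7 is now false; p6 must hold, so p6 = True.
In (!p4 || !p6), !p6 is now false; !p4 must hold, so p4 = False.
(p3 || p4) with p4 = False leaves only p3, so p3 = True.

True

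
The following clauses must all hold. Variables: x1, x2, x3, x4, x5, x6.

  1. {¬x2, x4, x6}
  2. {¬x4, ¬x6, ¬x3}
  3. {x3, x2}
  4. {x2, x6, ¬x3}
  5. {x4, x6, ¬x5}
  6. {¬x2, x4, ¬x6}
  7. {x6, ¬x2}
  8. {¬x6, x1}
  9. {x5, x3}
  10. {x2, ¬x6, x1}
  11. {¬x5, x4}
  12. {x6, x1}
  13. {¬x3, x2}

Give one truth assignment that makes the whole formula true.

x1 = T, x2 = T, x3 = F, x4 = T, x5 = T, x6 = T

x1 occurs only positively in the remaining clauses — set x1 = True.
Branch on x2: take x2 = True.
  then x6 is forced to True.
  then x4 is forced to True.
  then x3 is forced to False.
  then x5 is forced to True.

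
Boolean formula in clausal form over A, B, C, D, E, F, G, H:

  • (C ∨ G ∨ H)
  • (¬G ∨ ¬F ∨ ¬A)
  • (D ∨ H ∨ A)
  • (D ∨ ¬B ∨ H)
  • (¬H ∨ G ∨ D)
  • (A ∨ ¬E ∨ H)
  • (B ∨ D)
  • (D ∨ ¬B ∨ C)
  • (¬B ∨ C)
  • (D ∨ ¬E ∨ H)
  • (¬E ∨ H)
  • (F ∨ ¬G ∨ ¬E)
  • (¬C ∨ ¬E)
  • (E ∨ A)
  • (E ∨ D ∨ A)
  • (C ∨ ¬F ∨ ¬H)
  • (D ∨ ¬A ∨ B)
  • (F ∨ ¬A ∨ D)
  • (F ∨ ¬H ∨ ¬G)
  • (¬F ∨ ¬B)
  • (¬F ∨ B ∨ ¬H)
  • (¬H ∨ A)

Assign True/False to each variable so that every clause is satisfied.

A = T  B = F  C = T  D = T  E = F  F = F  G = T  H = F

D occurs only positively in the remaining clauses — set D = True.
Branch on A: take A = True.
Set B = False and propagate.
The remaining clauses are satisfied by C = True, E = False, F = False, G = True, H = False.
Check each clause:
  1. (C ∨ H ∨ G) — C is true.
  2. (¬F ∨ ¬G ∨ ¬A) — ¬F is true.
  3. (A ∨ D ∨ H) — A is true.
  4. (¬B ∨ H ∨ D) — D is true.
  5. (G ∨ ¬H ∨ D) — ¬H is true.
  6. (¬E ∨ H ∨ A) — A is true.
  7. (D ∨ B) — D is true.
  8. (¬B ∨ D ∨ C) — C is true.
  9. (C ∨ ¬B) — C is true.
  10. (D ∨ ¬E ∨ H) — ¬E is true.
  11. (H ∨ ¬E) — ¬E is true.
  12. (¬E ∨ ¬G ∨ F) — ¬E is true.
  13. (¬E ∨ ¬C) — ¬E is true.
  14. (A ∨ E) — A is true.
  15. (D ∨ E ∨ A) — A is true.
  16. (¬H ∨ C ∨ ¬F) — ¬H is true.
  17. (¬A ∨ B ∨ D) — D is true.
  18. (F ∨ D ∨ ¬A) — D is true.
  19. (¬G ∨ ¬H ∨ F) — ¬H is true.
  20. (¬F ∨ ¬B) — ¬F is true.
  21. (¬H ∨ ¬F ∨ B) — ¬H is true.
  22. (A ∨ ¬H) — ¬H is true.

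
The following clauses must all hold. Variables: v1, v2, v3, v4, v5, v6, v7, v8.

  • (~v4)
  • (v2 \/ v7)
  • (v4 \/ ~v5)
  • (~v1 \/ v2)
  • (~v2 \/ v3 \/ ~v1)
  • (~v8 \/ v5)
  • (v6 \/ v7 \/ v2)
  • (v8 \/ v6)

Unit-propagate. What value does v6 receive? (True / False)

True

(~v4) stands alone — v4 = False.
From (v4 \/ ~v5) and v4 = False: v5 = False.
In (~v8 \/ v5), v5 is now false; ~v8 must hold, so v8 = False.
From (v6 \/ v8) and v8 = False: v6 = True.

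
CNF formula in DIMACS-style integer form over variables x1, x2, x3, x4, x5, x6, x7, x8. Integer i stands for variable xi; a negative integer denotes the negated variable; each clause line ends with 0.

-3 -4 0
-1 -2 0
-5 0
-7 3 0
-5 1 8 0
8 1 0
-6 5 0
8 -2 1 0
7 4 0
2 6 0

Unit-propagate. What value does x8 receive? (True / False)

True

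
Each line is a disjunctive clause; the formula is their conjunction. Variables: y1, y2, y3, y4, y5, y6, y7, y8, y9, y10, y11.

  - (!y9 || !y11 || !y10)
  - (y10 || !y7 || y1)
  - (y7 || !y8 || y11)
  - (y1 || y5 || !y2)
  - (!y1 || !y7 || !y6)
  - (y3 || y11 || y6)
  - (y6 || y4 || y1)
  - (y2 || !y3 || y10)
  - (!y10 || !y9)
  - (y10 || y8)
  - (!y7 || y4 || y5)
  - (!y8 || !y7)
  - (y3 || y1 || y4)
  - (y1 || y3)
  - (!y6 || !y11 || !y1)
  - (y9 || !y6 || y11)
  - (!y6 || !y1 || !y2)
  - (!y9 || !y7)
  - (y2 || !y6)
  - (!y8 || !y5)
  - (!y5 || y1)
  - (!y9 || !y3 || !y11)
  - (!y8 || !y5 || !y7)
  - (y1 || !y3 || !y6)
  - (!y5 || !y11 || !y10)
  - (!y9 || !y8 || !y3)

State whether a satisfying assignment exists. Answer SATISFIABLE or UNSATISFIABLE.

Branch on y1: take y1 = True.
For the remaining variables, y2 = True, y3 = False, y4 = False, y5 = False, y6 = False, y7 = False, y8 = False, y9 = False, y10 = True, y11 = True works.
So y1=T, y2=T, y3=F, y4=F, y5=F, y6=F, y7=F, y8=F, y9=F, y10=T, y11=T is a satisfying assignment.

SATISFIABLE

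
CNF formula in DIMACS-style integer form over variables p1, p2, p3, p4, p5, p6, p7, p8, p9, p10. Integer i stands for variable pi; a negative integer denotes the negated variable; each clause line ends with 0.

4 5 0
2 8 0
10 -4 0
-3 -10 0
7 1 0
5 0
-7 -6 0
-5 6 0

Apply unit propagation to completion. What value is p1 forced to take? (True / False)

True

Unit clause (p5) sets p5 = True.
(p6 \/ ~p5) with p5 = True leaves only p6, so p6 = True.
(~p7 \/ ~p6): since p6 = True, the clause reduces to (~p7). p7 = False.
In (p7 \/ p1), p7 is now false; p1 must hold, so p1 = True.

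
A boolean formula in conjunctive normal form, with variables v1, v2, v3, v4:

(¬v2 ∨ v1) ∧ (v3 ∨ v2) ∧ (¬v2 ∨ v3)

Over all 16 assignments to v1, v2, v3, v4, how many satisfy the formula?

6

The models are:
  v1=0 v2=0 v3=1 v4=0
  v1=0 v2=0 v3=1 v4=1
  v1=1 v2=0 v3=1 v4=0
  v1=1 v2=0 v3=1 v4=1
  v1=1 v2=1 v3=1 v4=0
  v1=1 v2=1 v3=1 v4=1
Count: 6.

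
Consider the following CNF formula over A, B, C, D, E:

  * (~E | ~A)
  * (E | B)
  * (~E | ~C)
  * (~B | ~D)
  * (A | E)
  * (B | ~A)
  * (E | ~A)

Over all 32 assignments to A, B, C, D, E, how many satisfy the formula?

3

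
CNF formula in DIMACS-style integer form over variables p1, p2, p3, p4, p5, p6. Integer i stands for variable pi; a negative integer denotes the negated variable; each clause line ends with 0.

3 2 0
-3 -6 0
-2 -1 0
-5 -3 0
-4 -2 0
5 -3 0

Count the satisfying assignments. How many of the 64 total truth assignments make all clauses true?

4

Satisfying assignments:
  p1=0 p2=1 p3=0 p4=0 p5=0 p6=0
  p1=0 p2=1 p3=0 p4=0 p5=0 p6=1
  p1=0 p2=1 p3=0 p4=0 p5=1 p6=0
  p1=0 p2=1 p3=0 p4=0 p5=1 p6=1
That's 4 in total.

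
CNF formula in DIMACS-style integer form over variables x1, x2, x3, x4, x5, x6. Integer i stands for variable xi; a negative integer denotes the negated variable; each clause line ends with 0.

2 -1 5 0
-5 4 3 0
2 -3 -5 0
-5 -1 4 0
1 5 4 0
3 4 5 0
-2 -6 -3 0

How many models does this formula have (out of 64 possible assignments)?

22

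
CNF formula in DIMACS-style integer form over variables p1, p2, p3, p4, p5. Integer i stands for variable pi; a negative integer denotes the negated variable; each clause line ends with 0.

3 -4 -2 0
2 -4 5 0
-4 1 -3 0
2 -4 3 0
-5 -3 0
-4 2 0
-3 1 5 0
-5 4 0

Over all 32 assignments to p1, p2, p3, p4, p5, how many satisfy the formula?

Satisfying assignments:
  p1=0 p2=0 p3=0 p4=0 p5=0
  p1=0 p2=1 p3=0 p4=0 p5=0
  p1=1 p2=0 p3=0 p4=0 p5=0
  p1=1 p2=0 p3=1 p4=0 p5=0
  p1=1 p2=1 p3=0 p4=0 p5=0
  p1=1 p2=1 p3=1 p4=0 p5=0
  p1=1 p2=1 p3=1 p4=1 p5=0
Count: 7.

7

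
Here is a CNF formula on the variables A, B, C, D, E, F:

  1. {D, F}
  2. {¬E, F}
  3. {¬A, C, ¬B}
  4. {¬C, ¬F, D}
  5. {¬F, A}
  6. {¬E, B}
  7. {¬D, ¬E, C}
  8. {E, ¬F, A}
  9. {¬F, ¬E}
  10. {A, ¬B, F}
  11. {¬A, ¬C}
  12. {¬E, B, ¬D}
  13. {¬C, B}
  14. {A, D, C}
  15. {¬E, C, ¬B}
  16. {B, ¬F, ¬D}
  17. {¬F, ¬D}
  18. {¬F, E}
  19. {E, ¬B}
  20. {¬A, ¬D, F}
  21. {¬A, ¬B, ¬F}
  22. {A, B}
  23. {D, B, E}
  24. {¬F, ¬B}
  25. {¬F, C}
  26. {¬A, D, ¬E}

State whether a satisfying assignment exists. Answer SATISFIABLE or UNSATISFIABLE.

F = True:
  propagation gives A=True, E=False; an empty clause results — contradiction.
F = False:
  propagation gives D=True, E=False, B=False, C=False; an empty clause results — contradiction.
Every branch closes, so no satisfying assignment exists.

UNSATISFIABLE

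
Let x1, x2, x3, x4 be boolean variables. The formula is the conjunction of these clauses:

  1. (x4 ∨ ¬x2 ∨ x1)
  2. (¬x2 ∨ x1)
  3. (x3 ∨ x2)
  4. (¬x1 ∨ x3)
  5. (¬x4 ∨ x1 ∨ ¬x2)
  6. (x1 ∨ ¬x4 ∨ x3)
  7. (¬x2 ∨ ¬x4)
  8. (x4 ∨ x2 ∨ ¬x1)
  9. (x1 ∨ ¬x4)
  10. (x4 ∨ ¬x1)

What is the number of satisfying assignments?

Satisfying assignments:
  x1=0 x2=0 x3=1 x4=0
  x1=1 x2=0 x3=1 x4=1
That's 2 in total.

2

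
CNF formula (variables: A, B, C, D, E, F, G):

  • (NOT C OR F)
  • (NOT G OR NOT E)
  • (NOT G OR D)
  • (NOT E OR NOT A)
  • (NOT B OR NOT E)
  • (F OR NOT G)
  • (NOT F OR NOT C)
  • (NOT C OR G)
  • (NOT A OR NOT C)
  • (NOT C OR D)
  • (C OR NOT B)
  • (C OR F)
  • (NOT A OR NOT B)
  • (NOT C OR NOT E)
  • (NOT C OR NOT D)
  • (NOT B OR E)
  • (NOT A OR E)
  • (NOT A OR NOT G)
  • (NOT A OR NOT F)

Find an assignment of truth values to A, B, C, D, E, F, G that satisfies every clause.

A = 0, B = 0, C = 0, D = 0, E = 1, F = 1, G = 0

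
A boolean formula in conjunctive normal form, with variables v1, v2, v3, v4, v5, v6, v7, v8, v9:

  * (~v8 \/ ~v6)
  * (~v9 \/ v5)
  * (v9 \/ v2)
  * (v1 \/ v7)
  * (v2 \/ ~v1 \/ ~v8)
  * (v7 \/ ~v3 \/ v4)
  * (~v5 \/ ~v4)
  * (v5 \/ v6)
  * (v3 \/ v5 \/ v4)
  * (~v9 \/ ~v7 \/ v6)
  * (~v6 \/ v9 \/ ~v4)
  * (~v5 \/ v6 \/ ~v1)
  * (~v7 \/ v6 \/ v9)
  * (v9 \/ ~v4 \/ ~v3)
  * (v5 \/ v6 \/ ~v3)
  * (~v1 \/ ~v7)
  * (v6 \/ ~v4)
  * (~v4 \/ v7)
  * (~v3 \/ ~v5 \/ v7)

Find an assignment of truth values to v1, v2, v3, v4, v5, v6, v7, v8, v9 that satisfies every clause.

v1=0, v2=0, v3=1, v4=0, v5=1, v6=1, v7=1, v8=0, v9=1

Pure literal: v8 appears only negated; assign v8 = False.
Set v1 = False and propagate.
  then v7 is forced to True.
Branch on v2: take v2 = False.
  then v9 is forced to True.
  then v5 is forced to True.
  then v4 is forced to False.
  then v6 is forced to True.
v3 is now unconstrained; take v3 = True.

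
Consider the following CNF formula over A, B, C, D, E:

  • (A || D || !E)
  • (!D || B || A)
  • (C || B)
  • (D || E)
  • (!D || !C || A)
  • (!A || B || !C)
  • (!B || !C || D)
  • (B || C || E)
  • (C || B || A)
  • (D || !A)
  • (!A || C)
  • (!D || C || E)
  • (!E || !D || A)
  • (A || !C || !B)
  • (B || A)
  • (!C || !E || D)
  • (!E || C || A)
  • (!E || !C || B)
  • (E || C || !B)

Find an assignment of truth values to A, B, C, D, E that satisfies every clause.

A=True  B=True  C=True  D=True  E=False

Check each clause:
  1. (!E || D || A) — A is true.
  2. (A || !D || B) — A is true.
  3. (C || B) — B is true.
  4. (D || E) — D is true.
  5. (!D || A || !C) — A is true.
  6. (!C || B || !A) — B is true.
  7. (D || !C || !B) — D is true.
  8. (E || B || C) — B is true.
  9. (B || C || A) — A is true.
  10. (D || !A) — D is true.
  11. (!A || C) — C is true.
  12. (C || E || !D) — C is true.
  13. (!E || A || !D) — A is true.
  14. (!B || A || !C) — A is true.
  15. (A || B) — A is true.
  16. (!C || !E || D) — !E is true.
  17. (A || !E || C) — A is true.
  18. (!E || B || !C) — B is true.
  19. (E || C || !B) — C is true.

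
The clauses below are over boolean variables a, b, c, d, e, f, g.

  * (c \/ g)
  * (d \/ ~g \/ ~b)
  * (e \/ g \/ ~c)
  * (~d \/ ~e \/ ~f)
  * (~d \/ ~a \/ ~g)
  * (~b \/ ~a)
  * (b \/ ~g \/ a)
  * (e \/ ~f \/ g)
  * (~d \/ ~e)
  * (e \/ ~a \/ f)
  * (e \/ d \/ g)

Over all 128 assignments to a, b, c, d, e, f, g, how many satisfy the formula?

Case analysis on g and e:
  g=T, e=T: remaining (a,b,c,d,f) ∈ {(T,F,F,F,F); (T,F,F,F,T); (T,F,T,F,F); (T,F,T,F,T)} — 4.
  g=T, e=F: c free; 3 ways for (a,b,d,f) × 2^1 = 6.
  g=F, e=T: f free; 3 ways for (a,b,c,d) × 2^1 = 6.
  g=F, e=F: a clause becomes empty — 0.
Total: 4 + 6 + 6 + 0 = 16.

16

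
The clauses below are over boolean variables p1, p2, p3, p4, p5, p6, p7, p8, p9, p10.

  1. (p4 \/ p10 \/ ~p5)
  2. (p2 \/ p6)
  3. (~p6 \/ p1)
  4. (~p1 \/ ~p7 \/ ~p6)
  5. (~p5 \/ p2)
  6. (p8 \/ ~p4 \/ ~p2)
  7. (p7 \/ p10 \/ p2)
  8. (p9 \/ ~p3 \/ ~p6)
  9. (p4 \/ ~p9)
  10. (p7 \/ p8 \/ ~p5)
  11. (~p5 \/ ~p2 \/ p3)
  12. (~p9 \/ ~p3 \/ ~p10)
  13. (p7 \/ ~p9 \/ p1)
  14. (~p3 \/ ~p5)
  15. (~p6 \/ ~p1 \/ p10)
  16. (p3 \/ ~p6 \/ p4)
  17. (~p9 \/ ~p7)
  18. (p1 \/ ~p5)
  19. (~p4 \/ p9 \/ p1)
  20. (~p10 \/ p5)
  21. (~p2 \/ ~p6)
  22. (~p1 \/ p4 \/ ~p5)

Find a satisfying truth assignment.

p1 = True, p2 = True, p3 = True, p4 = False, p5 = False, p6 = False, p7 = True, p8 = False, p9 = False, p10 = False

Try p1 = True.
For the remaining variables, p2 = True, p3 = True, p4 = False, p5 = False, p6 = False, p7 = True, p8 = False, p9 = False, p10 = False works.
Every clause has at least one true literal under this assignment.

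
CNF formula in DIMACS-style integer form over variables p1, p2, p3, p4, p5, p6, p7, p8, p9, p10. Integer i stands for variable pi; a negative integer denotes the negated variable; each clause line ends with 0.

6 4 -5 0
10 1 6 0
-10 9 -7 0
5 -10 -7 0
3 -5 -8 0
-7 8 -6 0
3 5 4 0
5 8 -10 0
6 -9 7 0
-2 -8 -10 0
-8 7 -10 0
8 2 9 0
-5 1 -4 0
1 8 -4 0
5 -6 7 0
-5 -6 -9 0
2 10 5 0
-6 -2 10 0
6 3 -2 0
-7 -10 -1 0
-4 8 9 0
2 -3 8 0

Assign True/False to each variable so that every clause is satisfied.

Branch on p1: take p1 = False.
The remaining clauses are satisfied by p2 = True, p3 = True, p4 = False, p5 = True, p6 = True, p7 = False, p8 = False, p9 = False, p10 = True.

p1=False, p2=True, p3=True, p4=False, p5=True, p6=True, p7=False, p8=False, p9=False, p10=True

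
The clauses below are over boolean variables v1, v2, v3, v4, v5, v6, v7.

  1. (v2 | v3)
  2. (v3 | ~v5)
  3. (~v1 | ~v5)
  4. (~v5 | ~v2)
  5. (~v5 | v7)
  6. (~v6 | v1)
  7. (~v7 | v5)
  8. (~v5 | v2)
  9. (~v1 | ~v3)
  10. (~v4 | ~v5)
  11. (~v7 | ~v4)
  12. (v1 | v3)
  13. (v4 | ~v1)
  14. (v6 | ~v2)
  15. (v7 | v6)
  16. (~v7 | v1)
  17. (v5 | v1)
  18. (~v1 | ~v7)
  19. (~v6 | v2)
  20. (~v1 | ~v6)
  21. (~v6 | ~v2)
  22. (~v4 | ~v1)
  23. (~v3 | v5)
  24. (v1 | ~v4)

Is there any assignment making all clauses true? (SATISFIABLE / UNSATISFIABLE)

UNSATISFIABLE

v1 = True:
  propagation gives v5=False, v7=False, v3=False, v2=True; an empty clause results — contradiction.
v1 = False:
  propagation gives v6=False, v3=True, v2=False, v5=False; an empty clause results — contradiction.
Every branch closes, so no satisfying assignment exists.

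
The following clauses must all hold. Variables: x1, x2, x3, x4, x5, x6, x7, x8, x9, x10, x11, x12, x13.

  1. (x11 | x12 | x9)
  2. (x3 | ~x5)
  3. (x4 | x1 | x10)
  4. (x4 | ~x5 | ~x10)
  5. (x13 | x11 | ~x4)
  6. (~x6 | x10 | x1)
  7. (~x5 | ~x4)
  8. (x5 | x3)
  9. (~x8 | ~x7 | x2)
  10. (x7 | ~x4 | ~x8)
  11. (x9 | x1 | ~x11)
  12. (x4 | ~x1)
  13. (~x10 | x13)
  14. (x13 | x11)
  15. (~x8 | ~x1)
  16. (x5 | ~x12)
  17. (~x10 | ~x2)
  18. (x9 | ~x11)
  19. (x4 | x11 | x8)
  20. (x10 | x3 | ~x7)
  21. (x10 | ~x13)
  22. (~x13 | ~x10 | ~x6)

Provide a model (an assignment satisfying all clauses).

x1=T  x2=F  x3=T  x4=T  x5=F  x6=F  x7=F  x8=F  x9=T  x10=T  x11=F  x12=F  x13=T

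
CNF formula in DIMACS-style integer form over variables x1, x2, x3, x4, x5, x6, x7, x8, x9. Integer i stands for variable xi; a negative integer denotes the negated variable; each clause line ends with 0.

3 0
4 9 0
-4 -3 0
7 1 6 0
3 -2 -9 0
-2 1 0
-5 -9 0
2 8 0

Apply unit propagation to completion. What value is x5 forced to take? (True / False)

False

(x3) is a unit clause: x3 = True.
In (~x4 | ~x3), ~x3 is now false; ~x4 must hold, so x4 = False.
(x9 | x4): since x4 = False, the clause reduces to (x9). x9 = True.
(~x5 | ~x9) with x9 = True leaves only ~x5, so x5 = False.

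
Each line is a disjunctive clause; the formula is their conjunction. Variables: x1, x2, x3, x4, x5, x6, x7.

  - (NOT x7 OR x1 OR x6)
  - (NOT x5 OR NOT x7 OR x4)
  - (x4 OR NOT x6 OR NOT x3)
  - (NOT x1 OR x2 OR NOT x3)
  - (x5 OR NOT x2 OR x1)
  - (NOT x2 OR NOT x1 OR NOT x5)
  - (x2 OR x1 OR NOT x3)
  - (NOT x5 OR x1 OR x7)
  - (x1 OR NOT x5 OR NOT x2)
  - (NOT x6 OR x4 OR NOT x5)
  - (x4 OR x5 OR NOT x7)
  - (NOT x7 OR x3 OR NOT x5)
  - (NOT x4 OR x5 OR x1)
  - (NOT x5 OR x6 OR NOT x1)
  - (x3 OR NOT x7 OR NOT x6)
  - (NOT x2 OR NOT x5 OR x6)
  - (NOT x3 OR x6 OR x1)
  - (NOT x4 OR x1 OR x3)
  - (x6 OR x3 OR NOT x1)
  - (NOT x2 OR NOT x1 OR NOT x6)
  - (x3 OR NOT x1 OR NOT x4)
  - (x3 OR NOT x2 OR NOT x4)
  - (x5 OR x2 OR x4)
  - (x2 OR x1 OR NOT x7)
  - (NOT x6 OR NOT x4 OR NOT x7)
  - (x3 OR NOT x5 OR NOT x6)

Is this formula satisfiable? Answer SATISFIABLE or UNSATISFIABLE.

SATISFIABLE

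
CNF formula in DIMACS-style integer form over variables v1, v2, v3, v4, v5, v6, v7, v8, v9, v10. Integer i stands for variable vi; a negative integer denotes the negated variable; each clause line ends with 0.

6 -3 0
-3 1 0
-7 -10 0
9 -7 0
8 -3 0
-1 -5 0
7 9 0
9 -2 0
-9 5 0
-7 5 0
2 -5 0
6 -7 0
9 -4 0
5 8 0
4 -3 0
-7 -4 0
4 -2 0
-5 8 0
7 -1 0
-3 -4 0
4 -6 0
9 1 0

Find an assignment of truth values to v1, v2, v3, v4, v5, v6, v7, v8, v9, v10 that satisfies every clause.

v1=False  v2=True  v3=False  v4=True  v5=True  v6=False  v7=False  v8=True  v9=True  v10=True

Pure literal: v3 appears only negated; assign v3 = False.
v8 occurs only positively in the remaining clauses — set v8 = True.
Set v1 = False and propagate.
  then v9 is forced to True.
  then v5 is forced to True.
  then v2 is forced to True.
  then v4 is forced to True.
  then v7 is forced to False.
v6, v10 are now unconstrained; take v6 = False, v10 = True.
Every clause has at least one true literal under this assignment.
Check each clause:
  1. (¬v3 ∨ v6) — ¬v3 is true.
  2. (¬v3 ∨ v1) — ¬v3 is true.
  3. (¬v10 ∨ ¬v7) — ¬v7 is true.
  4. (v9 ∨ ¬v7) — ¬v7 is true.
  5. (v8 ∨ ¬v3) — v8 is true.
  6. (¬v5 ∨ ¬v1) — ¬v1 is true.
  7. (v9 ∨ v7) — v9 is true.
  8. (v9 ∨ ¬v2) — v9 is true.
  9. (¬v9 ∨ v5) — v5 is true.
  10. (¬v7 ∨ v5) — ¬v7 is true.
  11. (v2 ∨ ¬v5) — v2 is true.
  12. (¬v7 ∨ v6) — ¬v7 is true.
  13. (¬v4 ∨ v9) — v9 is true.
  14. (v5 ∨ v8) — v8 is true.
  15. (¬v3 ∨ v4) — v4 is true.
  16. (¬v4 ∨ ¬v7) — ¬v7 is true.
  17. (v4 ∨ ¬v2) — v4 is true.
  18. (v8 ∨ ¬v5) — v8 is true.
  19. (¬v1 ∨ v7) — ¬v1 is true.
  20. (¬v4 ∨ ¬v3) — ¬v3 is true.
  21. (v4 ∨ ¬v6) — ¬v6 is true.
  22. (v1 ∨ v9) — v9 is true.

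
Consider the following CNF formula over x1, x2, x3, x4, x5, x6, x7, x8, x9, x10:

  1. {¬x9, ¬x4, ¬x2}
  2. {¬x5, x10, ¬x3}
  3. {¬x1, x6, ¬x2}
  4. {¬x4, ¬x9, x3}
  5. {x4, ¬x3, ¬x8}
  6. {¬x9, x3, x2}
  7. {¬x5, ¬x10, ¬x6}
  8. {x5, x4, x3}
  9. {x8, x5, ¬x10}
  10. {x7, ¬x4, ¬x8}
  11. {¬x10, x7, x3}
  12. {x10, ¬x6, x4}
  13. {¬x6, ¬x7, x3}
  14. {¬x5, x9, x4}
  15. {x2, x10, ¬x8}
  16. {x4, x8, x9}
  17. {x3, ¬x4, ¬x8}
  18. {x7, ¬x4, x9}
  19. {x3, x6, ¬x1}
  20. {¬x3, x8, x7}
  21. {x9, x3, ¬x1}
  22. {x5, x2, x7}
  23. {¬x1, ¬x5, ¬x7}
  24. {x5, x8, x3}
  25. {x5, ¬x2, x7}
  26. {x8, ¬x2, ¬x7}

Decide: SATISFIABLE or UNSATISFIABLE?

SATISFIABLE

Branch on x1: take x1 = True.
The remaining clauses are satisfied by x2 = False, x3 = True, x4 = True, x5 = False, x6 = True, x7 = True, x8 = True, x9 = True, x10 = True.
So x1 = True, x2 = False, x3 = True, x4 = True, x5 = False, x6 = True, x7 = True, x8 = True, x9 = True, x10 = True is a satisfying assignment.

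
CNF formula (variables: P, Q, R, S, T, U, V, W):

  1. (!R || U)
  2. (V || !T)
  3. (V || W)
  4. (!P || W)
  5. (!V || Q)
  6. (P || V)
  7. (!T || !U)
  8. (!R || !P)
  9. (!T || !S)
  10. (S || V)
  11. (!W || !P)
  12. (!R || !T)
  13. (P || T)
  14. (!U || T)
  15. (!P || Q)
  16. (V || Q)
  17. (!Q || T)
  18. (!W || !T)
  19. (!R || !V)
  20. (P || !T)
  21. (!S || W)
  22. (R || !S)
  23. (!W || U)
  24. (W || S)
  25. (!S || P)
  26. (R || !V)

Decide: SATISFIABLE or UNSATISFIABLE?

UNSATISFIABLE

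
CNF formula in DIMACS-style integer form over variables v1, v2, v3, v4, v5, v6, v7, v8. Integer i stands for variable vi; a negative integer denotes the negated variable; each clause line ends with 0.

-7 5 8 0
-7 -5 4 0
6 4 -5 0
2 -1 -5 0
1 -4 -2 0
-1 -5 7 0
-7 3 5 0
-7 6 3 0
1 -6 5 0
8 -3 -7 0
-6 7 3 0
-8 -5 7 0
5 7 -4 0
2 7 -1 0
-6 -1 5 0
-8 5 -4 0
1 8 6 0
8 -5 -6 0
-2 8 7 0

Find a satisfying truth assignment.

v1 = False, v2 = False, v3 = True, v4 = True, v5 = True, v6 = True, v7 = True, v8 = True

Try v1 = False.
Branch on v2: take v2 = False.
Branch on v3: take v3 = True.
For the remaining variables, v4 = True, v5 = True, v6 = True, v7 = True, v8 = True works.
Check each clause:
  1. (v8 | v5 | ~v7) — v8 is true.
  2. (~v7 | v4 | ~v5) — v4 is true.
  3. (~v5 | v6 | v4) — v4 is true.
  4. (v2 | ~v5 | ~v1) — ~v1 is true.
  5. (~v2 | ~v4 | v1) — ~v2 is true.
  6. (~v5 | v7 | ~v1) — ~v1 is true.
  7. (~v7 | v3 | v5) — v3 is true.
  8. (v3 | v6 | ~v7) — v3 is true.
  9. (v1 | v5 | ~v6) — v5 is true.
  10. (~v7 | ~v3 | v8) — v8 is true.
  11. (v7 | ~v6 | v3) — v3 is true.
  12. (~v5 | v7 | ~v8) — v7 is true.
  13. (~v4 | v7 | v5) — v5 is true.
  14. (v2 | ~v1 | v7) — ~v1 is true.
  15. (~v1 | ~v6 | v5) — v5 is true.
  16. (~v4 | ~v8 | v5) — v5 is true.
  17. (v6 | v8 | v1) — v8 is true.
  18. (~v5 | v8 | ~v6) — v8 is true.
  19. (v8 | v7 | ~v2) — v8 is true.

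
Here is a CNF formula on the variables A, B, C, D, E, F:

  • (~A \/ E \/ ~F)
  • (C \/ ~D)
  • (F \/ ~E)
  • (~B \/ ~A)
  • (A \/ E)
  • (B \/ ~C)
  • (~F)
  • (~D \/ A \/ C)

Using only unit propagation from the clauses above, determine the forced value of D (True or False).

False

(~F) is a unit clause: F = False.
(~E \/ F): since F = False, the clause reduces to (~E). E = False.
(E \/ A): since E = False, the clause reduces to (A). A = True.
(~B \/ ~A) with A = True leaves only ~B, so B = False.
(B \/ ~C) with B = False leaves only ~C, so C = False.
(C \/ ~D): since C = False, the clause reduces to (~D). D = False.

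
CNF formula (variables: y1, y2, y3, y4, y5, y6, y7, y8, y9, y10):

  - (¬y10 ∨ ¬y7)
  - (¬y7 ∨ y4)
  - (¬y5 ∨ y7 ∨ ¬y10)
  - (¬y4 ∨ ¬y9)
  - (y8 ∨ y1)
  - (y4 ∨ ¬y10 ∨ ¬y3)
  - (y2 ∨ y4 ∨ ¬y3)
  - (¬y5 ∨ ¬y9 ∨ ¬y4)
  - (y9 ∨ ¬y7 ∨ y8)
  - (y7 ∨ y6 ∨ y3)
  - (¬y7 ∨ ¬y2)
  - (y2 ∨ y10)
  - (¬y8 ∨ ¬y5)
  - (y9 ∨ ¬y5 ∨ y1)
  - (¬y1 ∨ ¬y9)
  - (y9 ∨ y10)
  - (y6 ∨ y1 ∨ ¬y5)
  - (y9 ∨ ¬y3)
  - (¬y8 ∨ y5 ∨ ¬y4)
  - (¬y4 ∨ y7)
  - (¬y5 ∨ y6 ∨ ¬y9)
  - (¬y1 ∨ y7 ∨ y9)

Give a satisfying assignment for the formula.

y1=0, y2=1, y3=0, y4=0, y5=0, y6=1, y7=0, y8=1, y9=1, y10=0

y6 occurs only positively in the remaining clauses — set y6 = True.
Try y1 = False.
  then y8 is forced to True.
  then y5 is forced to False.
  then y4 is forced to False.
  then y7 is forced to False.
Set y2 = True and propagate.
Branch on y3: take y3 = False.
The remaining clauses are satisfied by y9 = True, y10 = False.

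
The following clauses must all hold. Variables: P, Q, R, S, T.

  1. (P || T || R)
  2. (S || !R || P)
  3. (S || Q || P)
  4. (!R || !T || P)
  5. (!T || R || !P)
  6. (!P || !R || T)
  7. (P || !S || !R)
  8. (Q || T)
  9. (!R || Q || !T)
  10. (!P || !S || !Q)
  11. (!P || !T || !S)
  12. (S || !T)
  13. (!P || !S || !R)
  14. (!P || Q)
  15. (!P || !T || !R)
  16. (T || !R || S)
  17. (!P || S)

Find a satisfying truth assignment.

P=False, Q=True, R=False, S=True, T=True

Set P = False and propagate.
Branch on Q: take Q = True.
Branch on R: take R = False.
  then T is forced to True.
  then S is forced to True.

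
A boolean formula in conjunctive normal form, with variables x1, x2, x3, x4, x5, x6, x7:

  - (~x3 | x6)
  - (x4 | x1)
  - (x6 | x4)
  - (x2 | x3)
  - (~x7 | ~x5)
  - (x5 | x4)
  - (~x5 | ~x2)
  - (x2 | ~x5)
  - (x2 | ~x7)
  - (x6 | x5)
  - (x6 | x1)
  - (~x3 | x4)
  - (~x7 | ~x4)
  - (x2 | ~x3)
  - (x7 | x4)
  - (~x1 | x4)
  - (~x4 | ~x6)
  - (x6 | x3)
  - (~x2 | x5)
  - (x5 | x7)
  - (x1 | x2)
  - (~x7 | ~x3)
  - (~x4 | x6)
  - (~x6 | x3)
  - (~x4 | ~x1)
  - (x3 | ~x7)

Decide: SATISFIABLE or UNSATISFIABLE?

UNSATISFIABLE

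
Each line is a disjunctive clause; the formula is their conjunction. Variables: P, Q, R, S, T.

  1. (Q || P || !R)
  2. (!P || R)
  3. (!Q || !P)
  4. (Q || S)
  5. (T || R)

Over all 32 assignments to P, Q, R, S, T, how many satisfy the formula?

9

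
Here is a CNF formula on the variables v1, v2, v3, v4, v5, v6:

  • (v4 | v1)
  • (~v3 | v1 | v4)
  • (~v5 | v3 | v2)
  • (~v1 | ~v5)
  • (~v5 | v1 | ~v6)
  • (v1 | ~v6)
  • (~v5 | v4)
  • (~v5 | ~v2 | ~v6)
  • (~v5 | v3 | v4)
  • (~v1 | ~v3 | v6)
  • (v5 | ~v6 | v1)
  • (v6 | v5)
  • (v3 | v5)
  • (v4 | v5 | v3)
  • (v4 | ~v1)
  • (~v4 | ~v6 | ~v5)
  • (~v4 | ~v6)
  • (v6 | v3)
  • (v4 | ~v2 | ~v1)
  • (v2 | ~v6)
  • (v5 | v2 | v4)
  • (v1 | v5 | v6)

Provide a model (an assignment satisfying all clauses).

Set v1 = False and propagate.
  then v4 is forced to True.
  then v6 is forced to False.
  then v5 is forced to True.
  then v3 is forced to True.
v2 is now unconstrained; take v2 = False.
Every clause has at least one true literal under this assignment.

v1 = False, v2 = False, v3 = True, v4 = True, v5 = True, v6 = False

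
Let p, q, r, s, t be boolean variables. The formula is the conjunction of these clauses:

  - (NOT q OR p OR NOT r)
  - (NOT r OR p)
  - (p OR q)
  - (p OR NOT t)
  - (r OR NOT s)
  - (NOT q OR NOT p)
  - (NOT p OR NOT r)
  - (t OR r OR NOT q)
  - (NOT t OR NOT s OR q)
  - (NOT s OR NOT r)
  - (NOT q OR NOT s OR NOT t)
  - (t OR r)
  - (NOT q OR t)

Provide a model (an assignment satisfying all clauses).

p = T, q = F, r = F, s = F, t = T

Pure literal: s appears only negated; assign s = False.
Set p = True and propagate.
  then q is forced to False.
  then r is forced to False.
  then t is forced to True.
Check each clause:
  1. (NOT r OR p OR NOT q) — p is true.
  2. (NOT r OR p) — p is true.
  3. (p OR q) — p is true.
  4. (p OR NOT t) — p is true.
  5. (r OR NOT s) — NOT s is true.
  6. (NOT q OR NOT p) — NOT q is true.
  7. (NOT p OR NOT r) — NOT r is true.
  8. (t OR NOT q OR r) — t is true.
  9. (q OR NOT t OR NOT s) — NOT s is true.
  10. (NOT r OR NOT s) — NOT s is true.
  11. (NOT t OR NOT s OR NOT q) — NOT s is true.
  12. (t OR r) — t is true.
  13. (t OR NOT q) — t is true.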